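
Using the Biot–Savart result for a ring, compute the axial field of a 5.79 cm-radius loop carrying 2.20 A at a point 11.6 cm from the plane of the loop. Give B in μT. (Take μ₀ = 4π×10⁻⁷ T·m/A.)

On the axis of a circular loop, B = μ₀IR² / [2(R²+z²)^(3/2)].
R² + z² = (0.0579)² + (0.116)² = 0.01681 m², and (R²+z²)^(3/2) = 2.18×10⁻³ m³.
B = (4π×10⁻⁷ × 2.20 × 0.003352) / (2 × 2.18×10⁻³) = 2.13×10⁻⁶ T.

B ≈ 2.13 μT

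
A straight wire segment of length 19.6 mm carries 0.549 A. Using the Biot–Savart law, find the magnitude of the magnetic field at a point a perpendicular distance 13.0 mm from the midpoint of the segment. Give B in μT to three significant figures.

B ≈ 5.08 μT

For a finite straight segment, B = (μ₀I/4πd)(sinθ₁ + sinθ₂), where θ₁, θ₂ are the angles from the perpendicular to each end.
The perpendicular from the point meets the wire at its midpoint, so each end is L/2 = 0.0098 m away along the wire.
sinθ₁ = 0.0098/√(0.0098²+0.013²) = 0.6020; sinθ₂ = 0.0098/√(0.0098²+0.013²) = 0.6020.
B = (4π×10⁻⁷ × 0.549) / (4π × 0.013) × (0.6020 + 0.6020) = 5.08×10⁻⁶ T.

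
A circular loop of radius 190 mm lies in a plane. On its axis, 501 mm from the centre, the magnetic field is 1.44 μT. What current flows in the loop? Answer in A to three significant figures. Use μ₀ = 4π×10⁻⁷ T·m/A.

I ≈ 9.77 A

On the axis of a loop, B = μ₀IR²/[2(R²+z²)^(3/2)], so I = 2B(R²+z²)^(3/2)/(μ₀R²).
R² + z² = 0.0361 + 0.251 = 0.2871 m²; raised to 3/2 gives 0.154 m³.
I = 2 × 1.44×10⁻⁶ × 0.154 / (1.26×10⁻⁶ × 0.0361) = 9.77 A.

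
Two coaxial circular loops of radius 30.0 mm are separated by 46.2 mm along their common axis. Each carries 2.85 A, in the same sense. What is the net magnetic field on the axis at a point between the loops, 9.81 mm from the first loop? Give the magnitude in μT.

B ≈ 66.6 μT

Each loop contributes B = μ₀IR²/[2(R²+z²)^(3/2)] on the axis, with z measured from that loop.
Loop 1 (z = 0.00981 m): B₁ = 5.13×10⁻⁵ T. Loop 2 (z = 0.03639 m): B₂ = 1.54×10⁻⁵ T.
The fields add: B = B₁ + B₂ = 6.66×10⁻⁵ T.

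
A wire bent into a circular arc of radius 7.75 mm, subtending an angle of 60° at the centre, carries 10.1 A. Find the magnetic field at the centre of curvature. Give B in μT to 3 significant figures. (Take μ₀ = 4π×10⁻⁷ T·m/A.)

The Biot–Savart field of a circular arc at its centre is B = μ₀Iφ/(4πR), with φ = 1.047 rad.
B = (4π×10⁻⁷ × 10.1 × 1.047) / (4π × 0.00775) = 1.36×10⁻⁴ T.

B ≈ 136 μT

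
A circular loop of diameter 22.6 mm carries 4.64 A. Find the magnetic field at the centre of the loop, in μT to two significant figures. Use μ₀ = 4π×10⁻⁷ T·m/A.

B ≈ 260 μT

At the centre of a circular loop the Biot–Savart law gives B = μ₀I/(2R) (so R = 0.0113 m).
B = (4π×10⁻⁷ × 4.64) / (2 × 0.0113) = 2.58×10⁻⁴ T.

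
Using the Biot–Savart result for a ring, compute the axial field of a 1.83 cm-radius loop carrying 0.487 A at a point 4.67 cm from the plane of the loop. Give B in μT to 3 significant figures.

On the axis of a circular loop, B = μ₀IR² / [2(R²+z²)^(3/2)].
R² + z² = (0.0183)² + (0.0467)² = 0.002516 m², and (R²+z²)^(3/2) = 1.26×10⁻⁴ m³.
B = (4π×10⁻⁷ × 0.487 × 0.0003349) / (2 × 1.26×10⁻⁴) = 8.12×10⁻⁷ T.

B ≈ 0.812 μT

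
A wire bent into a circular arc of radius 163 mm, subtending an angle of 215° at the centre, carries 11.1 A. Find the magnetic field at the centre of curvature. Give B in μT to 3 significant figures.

B ≈ 25.6 μT

The Biot–Savart field of a circular arc at its centre is B = μ₀Iφ/(4πR), with φ = 3.752 rad.
B = (4π×10⁻⁷ × 11.1 × 3.752) / (4π × 0.163) = 2.56×10⁻⁵ T.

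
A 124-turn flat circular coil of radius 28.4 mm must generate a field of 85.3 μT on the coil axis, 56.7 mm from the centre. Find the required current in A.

For an N-turn coil, B = Nμ₀IR²/[2(R²+z²)^(3/2)] with R = 0.0284 m, z = 0.0567 m, so I = 2B(R²+z²)^(3/2)/(Nμ₀R²) = 2 × 8.53×10⁻⁵ × 2.55×10⁻⁴ / (124 × 4π×10⁻⁷ × 0.0008066) = 0.346 A.

I ≈ 0.346 A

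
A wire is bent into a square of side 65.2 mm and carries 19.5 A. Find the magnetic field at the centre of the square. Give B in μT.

B ≈ 338 μT

Each side is a finite straight segment at perpendicular distance d = a/(2 tan(π/4)) = 0.0326 m from the centre, with end-angles ±π/4.
One side contributes B₁ = (μ₀I/4πd)·2 sin(π/4) = 8.46×10⁻⁵ T.
All 4 sides add in the same direction: B = 4 × 8.46×10⁻⁵ = 3.38×10⁻⁴ T.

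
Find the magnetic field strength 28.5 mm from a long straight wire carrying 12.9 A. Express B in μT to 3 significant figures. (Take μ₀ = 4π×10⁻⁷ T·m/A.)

For an infinitely long straight wire, B = μ₀I/(2πd).
B = (4π×10⁻⁷ × 12.9) / (2π × 0.0285) = 9.05×10⁻⁵ T.

B ≈ 90.5 μT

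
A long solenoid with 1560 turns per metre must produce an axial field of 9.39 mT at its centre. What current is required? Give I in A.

I ≈ 4.79 A

Inside a long solenoid B = μ₀nI with n = 1560 m⁻¹, so I = B/(μ₀n).
I = 9.39×10⁻³ / (4π×10⁻⁷ × 1560) = 4.79 A.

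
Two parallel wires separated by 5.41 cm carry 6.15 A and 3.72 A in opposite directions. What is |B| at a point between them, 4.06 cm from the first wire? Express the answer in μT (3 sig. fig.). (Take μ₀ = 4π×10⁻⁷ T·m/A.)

Each long wire gives B = μ₀I/(2πd). Distances are d₁ = 0.0406 m and d₂ = 0.0135 m.
B₁ = 3.03×10⁻⁵ T, B₂ = 5.51×10⁻⁵ T.
Between antiparallel currents both contributions point the same way, so they add. B = B₁ + B₂ = 3.03×10⁻⁵ + 5.51×10⁻⁵ = 8.54×10⁻⁵ T.

B ≈ 85.4 μT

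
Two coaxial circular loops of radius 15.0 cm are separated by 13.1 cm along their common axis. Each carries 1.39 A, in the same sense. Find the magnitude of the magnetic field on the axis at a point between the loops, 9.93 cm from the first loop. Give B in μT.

Each loop contributes B = μ₀IR²/[2(R²+z²)^(3/2)] on the axis, with z measured from that loop.
Loop 1 (z = 0.0993 m): B₁ = 3.38×10⁻⁶ T. Loop 2 (z = 0.0317 m): B₂ = 5.45×10⁻⁶ T.
The fields add: B = B₁ + B₂ = 8.83×10⁻⁶ T.

B ≈ 8.83 μT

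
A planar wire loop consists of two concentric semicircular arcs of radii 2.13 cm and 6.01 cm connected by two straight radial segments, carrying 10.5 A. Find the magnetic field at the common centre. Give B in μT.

B ≈ 100 μT

The radial connectors point toward the centre, so dl × r̂ = 0 and they contribute nothing.
Each semicircle gives μ₀I/(4R): inner arc 1.55×10⁻⁴ T, outer arc 5.49×10⁻⁵ T.
The two arcs carry current in opposite angular senses, so their fields oppose: B = |1.55×10⁻⁴ − 5.49×10⁻⁵| = 1.00×10⁻⁴ T.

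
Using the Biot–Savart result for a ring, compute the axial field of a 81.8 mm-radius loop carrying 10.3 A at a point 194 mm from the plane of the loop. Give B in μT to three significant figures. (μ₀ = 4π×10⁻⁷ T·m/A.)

B ≈ 4.64 μT

On the axis of a circular loop, B = μ₀IR² / [2(R²+z²)^(3/2)].
R² + z² = (0.0818)² + (0.194)² = 0.04433 m², and (R²+z²)^(3/2) = 9.33×10⁻³ m³.
B = (4π×10⁻⁷ × 10.3 × 0.006691) / (2 × 9.33×10⁻³) = 4.64×10⁻⁶ T.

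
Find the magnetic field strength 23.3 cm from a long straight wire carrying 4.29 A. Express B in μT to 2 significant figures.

B ≈ 3.7 μT

For an infinitely long straight wire, B = μ₀I/(2πd).
B = (4π×10⁻⁷ × 4.29) / (2π × 0.233) = 3.68×10⁻⁶ T.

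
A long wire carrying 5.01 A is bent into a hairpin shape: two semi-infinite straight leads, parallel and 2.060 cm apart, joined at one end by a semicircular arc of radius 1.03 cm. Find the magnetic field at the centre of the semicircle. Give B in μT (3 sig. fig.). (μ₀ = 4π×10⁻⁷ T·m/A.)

B ≈ 250 μT

The semicircular arc contributes B_arc = μ₀I·π/(4πR) = μ₀I/(4R) = 1.53×10⁻⁴ T.
Each semi-infinite lead is at perpendicular distance R = 0.0103 m from the centre, with the perpendicular foot at its near end, so it contributes μ₀I/(4πR); both point the same way, together 9.73×10⁻⁵ T.
Arc and leads all point the same direction: B = 1.53×10⁻⁴ + 9.73×10⁻⁵ = 2.50×10⁻⁴ T.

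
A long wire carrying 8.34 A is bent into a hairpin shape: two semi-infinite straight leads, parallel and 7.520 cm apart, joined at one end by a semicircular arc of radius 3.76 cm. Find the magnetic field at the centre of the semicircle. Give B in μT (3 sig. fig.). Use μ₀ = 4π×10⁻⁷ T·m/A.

B ≈ 114 μT

The semicircular arc contributes B_arc = μ₀I·π/(4πR) = μ₀I/(4R) = 6.97×10⁻⁵ T.
Each semi-infinite lead is at perpendicular distance R = 0.0376 m from the centre, with the perpendicular foot at its near end, so it contributes μ₀I/(4πR); both point the same way, together 4.44×10⁻⁵ T.
Arc and leads all point the same direction: B = 6.97×10⁻⁵ + 4.44×10⁻⁵ = 1.14×10⁻⁴ T.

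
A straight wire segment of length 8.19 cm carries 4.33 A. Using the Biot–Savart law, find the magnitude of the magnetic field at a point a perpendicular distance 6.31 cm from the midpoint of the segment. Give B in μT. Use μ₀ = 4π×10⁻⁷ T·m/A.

For a finite straight segment, B = (μ₀I/4πd)(sinθ₁ + sinθ₂), where θ₁, θ₂ are the angles from the perpendicular to each end.
The perpendicular from the point meets the wire at its midpoint, so each end is L/2 = 0.04095 m away along the wire.
sinθ₁ = 0.04095/√(0.04095²+0.0631²) = 0.5444; sinθ₂ = 0.04095/√(0.04095²+0.0631²) = 0.5444.
B = (4π×10⁻⁷ × 4.33) / (4π × 0.0631) × (0.5444 + 0.5444) = 7.47×10⁻⁶ T.

B ≈ 7.47 μT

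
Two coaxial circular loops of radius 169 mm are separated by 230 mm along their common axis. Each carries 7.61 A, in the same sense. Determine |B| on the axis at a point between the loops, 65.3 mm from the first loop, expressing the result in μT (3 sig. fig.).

Each loop contributes B = μ₀IR²/[2(R²+z²)^(3/2)] on the axis, with z measured from that loop.
Loop 1 (z = 0.0653 m): B₁ = 2.30×10⁻⁵ T. Loop 2 (z = 0.1647 m): B₂ = 1.04×10⁻⁵ T.
The fields add: B = B₁ + B₂ = 3.34×10⁻⁵ T.

B ≈ 33.4 μT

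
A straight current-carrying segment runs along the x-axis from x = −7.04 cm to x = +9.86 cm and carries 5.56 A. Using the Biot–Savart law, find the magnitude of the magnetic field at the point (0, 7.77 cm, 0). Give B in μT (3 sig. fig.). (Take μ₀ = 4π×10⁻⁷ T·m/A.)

For a finite straight segment, B = (μ₀I/4πd)(sinθ₁ + sinθ₂), where θ₁, θ₂ are the angles from the perpendicular to each end.
The perpendicular distance is d = 0.0777 m; the end-offsets along the wire are a = 0.0704 m and b = 0.0986 m.
sinθ₁ = 0.0704/√(0.0704²+0.0777²) = 0.6714; sinθ₂ = 0.0986/√(0.0986²+0.0777²) = 0.7854.
B = (4π×10⁻⁷ × 5.56) / (4π × 0.0777) × (0.6714 + 0.7854) = 1.04×10⁻⁵ T.

B ≈ 10.4 μT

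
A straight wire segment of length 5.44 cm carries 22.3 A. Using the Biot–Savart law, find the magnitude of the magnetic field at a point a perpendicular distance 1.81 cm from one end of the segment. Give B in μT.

B ≈ 117 μT

For a finite straight segment, B = (μ₀I/4πd)(sinθ₁ + sinθ₂), where θ₁, θ₂ are the angles from the perpendicular to each end.
The perpendicular foot is at one end, so the two end-offsets along the wire are 0 and L = 0.0544 m.
sinθ₁ = 0/√(0²+0.0181²) = 0.0000; sinθ₂ = 0.0544/√(0.0544²+0.0181²) = 0.9489.
B = (4π×10⁻⁷ × 22.3) / (4π × 0.0181) × (0.0000 + 0.9489) = 1.17×10⁻⁴ T.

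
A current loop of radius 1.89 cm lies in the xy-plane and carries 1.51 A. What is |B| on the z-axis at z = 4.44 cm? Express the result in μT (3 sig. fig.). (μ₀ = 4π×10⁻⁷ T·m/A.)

B ≈ 3.02 μT

On the axis of a circular loop, B = μ₀IR² / [2(R²+z²)^(3/2)].
R² + z² = (0.0189)² + (0.0444)² = 0.002329 m², and (R²+z²)^(3/2) = 1.12×10⁻⁴ m³.
B = (4π×10⁻⁷ × 1.51 × 0.0003572) / (2 × 1.12×10⁻⁴) = 3.02×10⁻⁶ T.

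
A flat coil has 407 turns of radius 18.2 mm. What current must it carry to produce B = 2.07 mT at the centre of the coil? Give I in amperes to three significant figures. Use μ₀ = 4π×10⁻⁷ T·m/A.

For an N-turn coil, B = Nμ₀I/(2R) with R = 0.0182 m, so I = 2RB/(Nμ₀) = 2 × 0.0182 × 2.07×10⁻³ / (407 × 4π×10⁻⁷) = 0.147 A.

I ≈ 0.147 A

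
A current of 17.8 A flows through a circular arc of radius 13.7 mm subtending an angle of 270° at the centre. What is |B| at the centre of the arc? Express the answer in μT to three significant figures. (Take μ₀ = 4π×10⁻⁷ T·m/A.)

B ≈ 612 μT

The Biot–Savart field of a circular arc at its centre is B = μ₀Iφ/(4πR), with φ = 4.712 rad.
B = (4π×10⁻⁷ × 17.8 × 4.712) / (4π × 0.0137) = 6.12×10⁻⁴ T.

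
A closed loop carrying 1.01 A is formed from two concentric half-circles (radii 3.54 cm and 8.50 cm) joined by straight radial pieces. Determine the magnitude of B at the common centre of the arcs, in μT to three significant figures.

B ≈ 5.23 μT

The radial connectors point toward the centre, so dl × r̂ = 0 and they contribute nothing.
Each semicircle gives μ₀I/(4R): inner arc 8.96×10⁻⁶ T, outer arc 3.73×10⁻⁶ T.
The two arcs carry current in opposite angular senses, so their fields oppose: B = |8.96×10⁻⁶ − 3.73×10⁻⁶| = 5.23×10⁻⁶ T.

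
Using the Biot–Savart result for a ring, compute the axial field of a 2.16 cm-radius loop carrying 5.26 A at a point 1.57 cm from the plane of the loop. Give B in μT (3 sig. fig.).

On the axis of a circular loop, B = μ₀IR² / [2(R²+z²)^(3/2)].
R² + z² = (0.0216)² + (0.0157)² = 0.0007131 m², and (R²+z²)^(3/2) = 1.90×10⁻⁵ m³.
B = (4π×10⁻⁷ × 5.26 × 0.0004666) / (2 × 1.90×10⁻⁵) = 8.10×10⁻⁵ T.

B ≈ 81.0 μT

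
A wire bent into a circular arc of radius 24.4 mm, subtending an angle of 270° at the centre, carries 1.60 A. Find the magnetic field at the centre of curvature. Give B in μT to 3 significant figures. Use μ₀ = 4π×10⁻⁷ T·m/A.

B ≈ 30.9 μT

The Biot–Savart field of a circular arc at its centre is B = μ₀Iφ/(4πR), with φ = 4.712 rad.
B = (4π×10⁻⁷ × 1.60 × 4.712) / (4π × 0.0244) = 3.09×10⁻⁵ T.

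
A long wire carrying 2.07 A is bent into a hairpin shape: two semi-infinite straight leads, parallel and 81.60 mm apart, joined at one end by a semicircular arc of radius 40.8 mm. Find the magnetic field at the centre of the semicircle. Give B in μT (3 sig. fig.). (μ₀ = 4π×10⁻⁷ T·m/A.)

B ≈ 26.1 μT

The semicircular arc contributes B_arc = μ₀I·π/(4πR) = μ₀I/(4R) = 1.59×10⁻⁵ T.
Each semi-infinite lead is at perpendicular distance R = 0.0408 m from the centre, with the perpendicular foot at its near end, so it contributes μ₀I/(4πR); both point the same way, together 1.01×10⁻⁵ T.
Arc and leads all point the same direction: B = 1.59×10⁻⁵ + 1.01×10⁻⁵ = 2.61×10⁻⁵ T.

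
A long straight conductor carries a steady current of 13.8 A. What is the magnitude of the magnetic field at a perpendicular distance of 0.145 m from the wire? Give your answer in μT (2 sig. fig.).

For an infinitely long straight wire, B = μ₀I/(2πd).
B = (4π×10⁻⁷ × 13.8) / (2π × 0.145) = 1.90×10⁻⁵ T.

B ≈ 19 μT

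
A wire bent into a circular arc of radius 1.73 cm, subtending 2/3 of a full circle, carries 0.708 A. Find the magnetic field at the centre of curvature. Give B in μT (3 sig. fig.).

B ≈ 17.1 μT

The Biot–Savart field of a circular arc at its centre is B = μ₀Iφ/(4πR), with φ = 4.189 rad.
B = (4π×10⁻⁷ × 0.708 × 4.189) / (4π × 0.0173) = 1.71×10⁻⁵ T.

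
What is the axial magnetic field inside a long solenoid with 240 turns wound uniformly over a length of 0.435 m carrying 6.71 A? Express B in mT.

B ≈ 4.65 mT

Inside a long solenoid, B = μ₀nI with n = 551.7 turns/m.
B = 4π×10⁻⁷ × 551.7 × 6.71 = 4.65×10⁻³ T.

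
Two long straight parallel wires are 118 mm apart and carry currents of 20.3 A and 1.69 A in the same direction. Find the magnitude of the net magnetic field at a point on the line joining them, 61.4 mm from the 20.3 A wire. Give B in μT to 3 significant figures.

Each long wire gives B = μ₀I/(2πd). Distances are d₁ = 0.0614 m and d₂ = 0.0566 m.
B₁ = 6.61×10⁻⁵ T, B₂ = 5.97×10⁻⁶ T.
Between parallel currents the two contributions point in opposite directions, so they subtract. B = |B₁ − B₂| = |6.61×10⁻⁵ − 5.97×10⁻⁶| = 6.02×10⁻⁵ T.

B ≈ 60.2 μT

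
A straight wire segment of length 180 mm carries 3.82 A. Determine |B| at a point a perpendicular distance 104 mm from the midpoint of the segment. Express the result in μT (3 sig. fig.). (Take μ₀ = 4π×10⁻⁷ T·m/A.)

B ≈ 4.81 μT

For a finite straight segment, B = (μ₀I/4πd)(sinθ₁ + sinθ₂), where θ₁, θ₂ are the angles from the perpendicular to each end.
The perpendicular from the point meets the wire at its midpoint, so each end is L/2 = 0.09 m away along the wire.
sinθ₁ = 0.09/√(0.09²+0.104²) = 0.6544; sinθ₂ = 0.09/√(0.09²+0.104²) = 0.6544.
B = (4π×10⁻⁷ × 3.82) / (4π × 0.104) × (0.6544 + 0.6544) = 4.81×10⁻⁶ T.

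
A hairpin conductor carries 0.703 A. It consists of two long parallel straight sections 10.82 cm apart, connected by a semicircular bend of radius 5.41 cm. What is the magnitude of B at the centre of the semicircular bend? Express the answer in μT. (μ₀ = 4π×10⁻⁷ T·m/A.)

The semicircular arc contributes B_arc = μ₀I·π/(4πR) = μ₀I/(4R) = 4.08×10⁻⁶ T.
Each semi-infinite lead is at perpendicular distance R = 0.0541 m from the centre, with the perpendicular foot at its near end, so it contributes μ₀I/(4πR); both point the same way, together 2.60×10⁻⁶ T.
Arc and leads all point the same direction: B = 4.08×10⁻⁶ + 2.60×10⁻⁶ = 6.68×10⁻⁶ T.

B ≈ 6.68 μT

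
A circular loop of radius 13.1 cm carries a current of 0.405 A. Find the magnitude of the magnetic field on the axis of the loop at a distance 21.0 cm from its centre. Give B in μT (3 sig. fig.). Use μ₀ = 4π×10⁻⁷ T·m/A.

On the axis of a circular loop, B = μ₀IR² / [2(R²+z²)^(3/2)].
R² + z² = (0.131)² + (0.21)² = 0.06126 m², and (R²+z²)^(3/2) = 1.52×10⁻² m³.
B = (4π×10⁻⁷ × 0.405 × 0.01716) / (2 × 1.52×10⁻²) = 2.88×10⁻⁷ T.

B ≈ 0.288 μT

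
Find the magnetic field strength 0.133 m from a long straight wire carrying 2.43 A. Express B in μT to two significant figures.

B ≈ 3.7 μT

For an infinitely long straight wire, B = μ₀I/(2πd).
B = (4π×10⁻⁷ × 2.43) / (2π × 0.133) = 3.65×10⁻⁶ T.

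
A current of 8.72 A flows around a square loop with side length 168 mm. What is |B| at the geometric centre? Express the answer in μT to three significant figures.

B ≈ 58.7 μT

Each side is a finite straight segment at perpendicular distance d = a/(2 tan(π/4)) = 0.084 m from the centre, with end-angles ±π/4.
One side contributes B₁ = (μ₀I/4πd)·2 sin(π/4) = 1.47×10⁻⁵ T.
All 4 sides add in the same direction: B = 4 × 1.47×10⁻⁵ = 5.87×10⁻⁵ T.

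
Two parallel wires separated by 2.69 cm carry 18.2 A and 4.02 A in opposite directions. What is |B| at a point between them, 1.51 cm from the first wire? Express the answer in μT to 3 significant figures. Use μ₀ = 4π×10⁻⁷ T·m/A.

B ≈ 309 μT

Each long wire gives B = μ₀I/(2πd). Distances are d₁ = 0.0151 m and d₂ = 0.0118 m.
B₁ = 2.41×10⁻⁴ T, B₂ = 6.81×10⁻⁵ T.
Between antiparallel currents both contributions point the same way, so they add. B = B₁ + B₂ = 2.41×10⁻⁴ + 6.81×10⁻⁵ = 3.09×10⁻⁴ T.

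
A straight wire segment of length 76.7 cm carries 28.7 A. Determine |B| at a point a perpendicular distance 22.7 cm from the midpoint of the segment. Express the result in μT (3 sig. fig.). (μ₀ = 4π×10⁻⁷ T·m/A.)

For a finite straight segment, B = (μ₀I/4πd)(sinθ₁ + sinθ₂), where θ₁, θ₂ are the angles from the perpendicular to each end.
The perpendicular from the point meets the wire at its midpoint, so each end is L/2 = 0.3835 m away along the wire.
sinθ₁ = 0.3835/√(0.3835²+0.227²) = 0.8605; sinθ₂ = 0.3835/√(0.3835²+0.227²) = 0.8605.
B = (4π×10⁻⁷ × 28.7) / (4π × 0.227) × (0.8605 + 0.8605) = 2.18×10⁻⁵ T.

B ≈ 21.8 μT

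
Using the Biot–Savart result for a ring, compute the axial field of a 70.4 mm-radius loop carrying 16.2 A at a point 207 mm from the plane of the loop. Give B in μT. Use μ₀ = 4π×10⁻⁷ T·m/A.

B ≈ 4.83 μT

On the axis of a circular loop, B = μ₀IR² / [2(R²+z²)^(3/2)].
R² + z² = (0.0704)² + (0.207)² = 0.04781 m², and (R²+z²)^(3/2) = 1.05×10⁻² m³.
B = (4π×10⁻⁷ × 16.2 × 0.004956) / (2 × 1.05×10⁻²) = 4.83×10⁻⁶ T.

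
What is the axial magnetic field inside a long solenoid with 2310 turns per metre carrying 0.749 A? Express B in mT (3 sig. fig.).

B ≈ 2.17 mT

Inside a long solenoid, B = μ₀nI with n = 2310 turns/m.
B = 4π×10⁻⁷ × 2310 × 0.749 = 2.17×10⁻³ T.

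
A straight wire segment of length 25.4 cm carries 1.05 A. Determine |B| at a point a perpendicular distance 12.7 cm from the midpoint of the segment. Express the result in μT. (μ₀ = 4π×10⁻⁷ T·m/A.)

For a finite straight segment, B = (μ₀I/4πd)(sinθ₁ + sinθ₂), where θ₁, θ₂ are the angles from the perpendicular to each end.
The perpendicular from the point meets the wire at its midpoint, so each end is L/2 = 0.127 m away along the wire.
sinθ₁ = 0.127/√(0.127²+0.127²) = 0.7071; sinθ₂ = 0.127/√(0.127²+0.127²) = 0.7071.
B = (4π×10⁻⁷ × 1.05) / (4π × 0.127) × (0.7071 + 0.7071) = 1.17×10⁻⁶ T.

B ≈ 1.17 μT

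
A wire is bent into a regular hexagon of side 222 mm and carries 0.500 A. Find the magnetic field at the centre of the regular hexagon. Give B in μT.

Each side is a finite straight segment at perpendicular distance d = a/(2 tan(π/6)) = 0.1923 m from the centre, with end-angles ±π/6.
One side contributes B₁ = (μ₀I/4πd)·2 sin(π/6) = 2.60×10⁻⁷ T.
All 6 sides add in the same direction: B = 6 × 2.60×10⁻⁷ = 1.56×10⁻⁶ T.

B ≈ 1.56 μT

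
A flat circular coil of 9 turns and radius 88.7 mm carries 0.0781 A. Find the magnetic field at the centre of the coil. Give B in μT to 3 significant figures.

For an N-turn flat coil, B = Nμ₀I/(2R) with R = 0.0887 m.
B = 9 × 5.53×10⁻⁷ T = 4.98×10⁻⁶ T.

B ≈ 4.98 μT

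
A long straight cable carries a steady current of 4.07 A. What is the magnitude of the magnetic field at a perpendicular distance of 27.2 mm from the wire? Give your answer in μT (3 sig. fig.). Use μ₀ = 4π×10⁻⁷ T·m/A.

B ≈ 29.9 μT

For an infinitely long straight wire, B = μ₀I/(2πd).
B = (4π×10⁻⁷ × 4.07) / (2π × 0.0272) = 2.99×10⁻⁵ T.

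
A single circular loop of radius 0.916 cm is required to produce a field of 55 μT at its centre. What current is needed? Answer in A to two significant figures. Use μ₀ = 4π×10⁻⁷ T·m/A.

At the centre of a circular loop B = μ₀I/(2R), so I = 2RB/μ₀.
With R = 0.00916 m, I = 2 × 0.00916 × 5.50×10⁻⁵ / (4π×10⁻⁷) = 0.802 A.

I ≈ 0.80 A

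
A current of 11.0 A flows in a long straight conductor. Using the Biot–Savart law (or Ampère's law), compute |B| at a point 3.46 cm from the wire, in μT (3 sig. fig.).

B ≈ 63.6 μT

For an infinitely long straight wire, B = μ₀I/(2πd).
B = (4π×10⁻⁷ × 11.0) / (2π × 0.0346) = 6.36×10⁻⁵ T.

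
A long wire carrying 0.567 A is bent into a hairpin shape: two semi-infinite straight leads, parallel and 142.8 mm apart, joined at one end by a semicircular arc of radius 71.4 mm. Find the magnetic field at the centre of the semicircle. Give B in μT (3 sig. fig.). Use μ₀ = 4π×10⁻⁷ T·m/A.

The semicircular arc contributes B_arc = μ₀I·π/(4πR) = μ₀I/(4R) = 2.49×10⁻⁶ T.
Each semi-infinite lead is at perpendicular distance R = 0.0714 m from the centre, with the perpendicular foot at its near end, so it contributes μ₀I/(4πR); both point the same way, together 1.59×10⁻⁶ T.
Arc and leads all point the same direction: B = 2.49×10⁻⁶ + 1.59×10⁻⁶ = 4.08×10⁻⁶ T.

B ≈ 4.08 μT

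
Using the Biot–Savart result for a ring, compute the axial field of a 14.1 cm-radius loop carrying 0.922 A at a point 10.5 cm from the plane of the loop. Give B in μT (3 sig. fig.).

B ≈ 2.12 μT

On the axis of a circular loop, B = μ₀IR² / [2(R²+z²)^(3/2)].
R² + z² = (0.141)² + (0.105)² = 0.03091 m², and (R²+z²)^(3/2) = 5.43×10⁻³ m³.
B = (4π×10⁻⁷ × 0.922 × 0.01988) / (2 × 5.43×10⁻³) = 2.12×10⁻⁶ T.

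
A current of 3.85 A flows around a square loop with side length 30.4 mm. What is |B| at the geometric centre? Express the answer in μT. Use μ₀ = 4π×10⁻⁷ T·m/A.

B ≈ 143 μT

Each side is a finite straight segment at perpendicular distance d = a/(2 tan(π/4)) = 0.0152 m from the centre, with end-angles ±π/4.
One side contributes B₁ = (μ₀I/4πd)·2 sin(π/4) = 3.58×10⁻⁵ T.
All 4 sides add in the same direction: B = 4 × 3.58×10⁻⁵ = 1.43×10⁻⁴ T.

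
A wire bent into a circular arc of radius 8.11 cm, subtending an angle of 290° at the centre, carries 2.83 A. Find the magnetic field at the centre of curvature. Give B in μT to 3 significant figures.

The Biot–Savart field of a circular arc at its centre is B = μ₀Iφ/(4πR), with φ = 5.061 rad.
B = (4π×10⁻⁷ × 2.83 × 5.061) / (4π × 0.0811) = 1.77×10⁻⁵ T.

B ≈ 17.7 μT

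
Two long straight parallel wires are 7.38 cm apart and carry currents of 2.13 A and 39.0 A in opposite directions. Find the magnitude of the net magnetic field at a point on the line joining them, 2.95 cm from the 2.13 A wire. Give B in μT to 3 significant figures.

B ≈ 191 μT

Each long wire gives B = μ₀I/(2πd). Distances are d₁ = 0.0295 m and d₂ = 0.0443 m.
B₁ = 1.44×10⁻⁵ T, B₂ = 1.76×10⁻⁴ T.
Between antiparallel currents both contributions point the same way, so they add. B = B₁ + B₂ = 1.44×10⁻⁵ + 1.76×10⁻⁴ = 1.91×10⁻⁴ T.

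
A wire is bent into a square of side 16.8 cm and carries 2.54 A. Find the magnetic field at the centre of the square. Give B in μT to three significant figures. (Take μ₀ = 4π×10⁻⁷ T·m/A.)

B ≈ 17.1 μT

Each side is a finite straight segment at perpendicular distance d = a/(2 tan(π/4)) = 0.084 m from the centre, with end-angles ±π/4.
One side contributes B₁ = (μ₀I/4πd)·2 sin(π/4) = 4.28×10⁻⁶ T.
All 4 sides add in the same direction: B = 4 × 4.28×10⁻⁶ = 1.71×10⁻⁵ T.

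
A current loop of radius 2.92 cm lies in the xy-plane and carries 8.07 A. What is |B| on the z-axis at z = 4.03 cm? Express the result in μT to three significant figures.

B ≈ 35.1 μT

On the axis of a circular loop, B = μ₀IR² / [2(R²+z²)^(3/2)].
R² + z² = (0.0292)² + (0.0403)² = 0.002477 m², and (R²+z²)^(3/2) = 1.23×10⁻⁴ m³.
B = (4π×10⁻⁷ × 8.07 × 0.0008526) / (2 × 1.23×10⁻⁴) = 3.51×10⁻⁵ T.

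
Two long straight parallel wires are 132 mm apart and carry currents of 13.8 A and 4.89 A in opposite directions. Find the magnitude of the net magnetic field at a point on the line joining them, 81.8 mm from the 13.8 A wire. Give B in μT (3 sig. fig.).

Each long wire gives B = μ₀I/(2πd). Distances are d₁ = 0.0818 m and d₂ = 0.0502 m.
B₁ = 3.37×10⁻⁵ T, B₂ = 1.95×10⁻⁵ T.
Between antiparallel currents both contributions point the same way, so they add. B = B₁ + B₂ = 3.37×10⁻⁵ + 1.95×10⁻⁵ = 5.32×10⁻⁵ T.

B ≈ 53.2 μT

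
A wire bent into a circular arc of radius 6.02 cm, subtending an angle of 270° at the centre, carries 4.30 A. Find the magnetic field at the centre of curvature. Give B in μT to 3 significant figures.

The Biot–Savart field of a circular arc at its centre is B = μ₀Iφ/(4πR), with φ = 4.712 rad.
B = (4π×10⁻⁷ × 4.30 × 4.712) / (4π × 0.0602) = 3.37×10⁻⁵ T.

B ≈ 33.7 μT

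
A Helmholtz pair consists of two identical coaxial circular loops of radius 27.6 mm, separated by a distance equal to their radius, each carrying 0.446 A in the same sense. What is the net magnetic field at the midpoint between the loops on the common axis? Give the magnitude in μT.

Each loop contributes B = μ₀IR²/[2(R²+z²)^(3/2)] on the axis, with z measured from that loop.
Loop 1 (z = 0.0138 m): B₁ = 7.27×10⁻⁶ T. Loop 2 (z = 0.0138 m): B₂ = 7.27×10⁻⁶ T.
The fields add: B = B₁ + B₂ = 1.45×10⁻⁵ T.

B ≈ 14.5 μT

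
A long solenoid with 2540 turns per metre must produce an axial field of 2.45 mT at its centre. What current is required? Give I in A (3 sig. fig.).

I ≈ 0.768 A

Inside a long solenoid B = μ₀nI with n = 2540 m⁻¹, so I = B/(μ₀n).
I = 2.45×10⁻³ / (4π×10⁻⁷ × 2540) = 0.768 A.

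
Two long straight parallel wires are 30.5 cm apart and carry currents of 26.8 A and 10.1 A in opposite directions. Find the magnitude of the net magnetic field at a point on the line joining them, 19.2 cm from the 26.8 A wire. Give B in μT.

Each long wire gives B = μ₀I/(2πd). Distances are d₁ = 0.192 m and d₂ = 0.113 m.
B₁ = 2.79×10⁻⁵ T, B₂ = 1.79×10⁻⁵ T.
Between antiparallel currents both contributions point the same way, so they add. B = B₁ + B₂ = 2.79×10⁻⁵ + 1.79×10⁻⁵ = 4.58×10⁻⁵ T.

B ≈ 45.8 μT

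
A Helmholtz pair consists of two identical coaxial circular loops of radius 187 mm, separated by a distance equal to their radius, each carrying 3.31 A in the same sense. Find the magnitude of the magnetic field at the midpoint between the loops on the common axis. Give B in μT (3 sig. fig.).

Each loop contributes B = μ₀IR²/[2(R²+z²)^(3/2)] on the axis, with z measured from that loop.
Loop 1 (z = 0.0935 m): B₁ = 7.96×10⁻⁶ T. Loop 2 (z = 0.0935 m): B₂ = 7.96×10⁻⁶ T.
The fields add: B = B₁ + B₂ = 1.59×10⁻⁵ T.

B ≈ 15.9 μT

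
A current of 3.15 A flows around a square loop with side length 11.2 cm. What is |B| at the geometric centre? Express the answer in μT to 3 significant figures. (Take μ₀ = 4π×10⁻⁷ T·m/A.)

B ≈ 31.8 μT

Each side is a finite straight segment at perpendicular distance d = a/(2 tan(π/4)) = 0.056 m from the centre, with end-angles ±π/4.
One side contributes B₁ = (μ₀I/4πd)·2 sin(π/4) = 7.95×10⁻⁶ T.
All 4 sides add in the same direction: B = 4 × 7.95×10⁻⁶ = 3.18×10⁻⁵ T.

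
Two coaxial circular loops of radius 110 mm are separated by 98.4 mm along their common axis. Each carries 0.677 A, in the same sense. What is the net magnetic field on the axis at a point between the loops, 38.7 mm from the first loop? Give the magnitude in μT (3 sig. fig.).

Each loop contributes B = μ₀IR²/[2(R²+z²)^(3/2)] on the axis, with z measured from that loop.
Loop 1 (z = 0.0387 m): B₁ = 3.25×10⁻⁶ T. Loop 2 (z = 0.0597 m): B₂ = 2.63×10⁻⁶ T.
The fields add: B = B₁ + B₂ = 5.87×10⁻⁶ T.

B ≈ 5.87 μT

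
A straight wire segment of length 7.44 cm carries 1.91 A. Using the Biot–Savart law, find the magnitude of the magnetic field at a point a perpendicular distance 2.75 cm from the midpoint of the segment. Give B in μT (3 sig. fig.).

B ≈ 11.2 μT

For a finite straight segment, B = (μ₀I/4πd)(sinθ₁ + sinθ₂), where θ₁, θ₂ are the angles from the perpendicular to each end.
The perpendicular from the point meets the wire at its midpoint, so each end is L/2 = 0.0372 m away along the wire.
sinθ₁ = 0.0372/√(0.0372²+0.0275²) = 0.8041; sinθ₂ = 0.0372/√(0.0372²+0.0275²) = 0.8041.
B = (4π×10⁻⁷ × 1.91) / (4π × 0.0275) × (0.8041 + 0.8041) = 1.12×10⁻⁵ T.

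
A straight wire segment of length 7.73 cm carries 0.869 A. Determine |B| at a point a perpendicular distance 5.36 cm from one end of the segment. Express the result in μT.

For a finite straight segment, B = (μ₀I/4πd)(sinθ₁ + sinθ₂), where θ₁, θ₂ are the angles from the perpendicular to each end.
The perpendicular foot is at one end, so the two end-offsets along the wire are 0 and L = 0.0773 m.
sinθ₁ = 0/√(0²+0.0536²) = 0.0000; sinθ₂ = 0.0773/√(0.0773²+0.0536²) = 0.8218.
B = (4π×10⁻⁷ × 0.869) / (4π × 0.0536) × (0.0000 + 0.8218) = 1.33×10⁻⁶ T.

B ≈ 1.33 μT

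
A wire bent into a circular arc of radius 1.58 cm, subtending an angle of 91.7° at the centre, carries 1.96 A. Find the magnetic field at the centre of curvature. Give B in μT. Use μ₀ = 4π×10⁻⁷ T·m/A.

B ≈ 19.9 μT

The Biot–Savart field of a circular arc at its centre is B = μ₀Iφ/(4πR), with φ = 1.6 rad.
B = (4π×10⁻⁷ × 1.96 × 1.6) / (4π × 0.0158) = 1.99×10⁻⁵ T.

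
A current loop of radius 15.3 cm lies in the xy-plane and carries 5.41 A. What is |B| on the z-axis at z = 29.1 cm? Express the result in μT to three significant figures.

B ≈ 2.24 μT

On the axis of a circular loop, B = μ₀IR² / [2(R²+z²)^(3/2)].
R² + z² = (0.153)² + (0.291)² = 0.1081 m², and (R²+z²)^(3/2) = 3.55×10⁻² m³.
B = (4π×10⁻⁷ × 5.41 × 0.02341) / (2 × 3.55×10⁻²) = 2.24×10⁻⁶ T.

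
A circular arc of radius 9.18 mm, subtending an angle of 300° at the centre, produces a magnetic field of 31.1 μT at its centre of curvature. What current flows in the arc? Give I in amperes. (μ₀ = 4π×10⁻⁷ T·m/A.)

For a circular arc, B = μ₀Iφ/(4πR) with φ in radians; here φ = 5.236 rad.
So I = 4πRB/(μ₀φ) = 4π × 0.00918 × 3.11×10⁻⁵ / (4π×10⁻⁷ × 5.236) = 0.545 A.

I ≈ 0.545 A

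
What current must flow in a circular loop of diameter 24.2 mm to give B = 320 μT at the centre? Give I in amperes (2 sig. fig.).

At the centre of a circular loop B = μ₀I/(2R), so I = 2RB/μ₀.
With R = 0.0121 m, I = 2 × 0.0121 × 3.20×10⁻⁴ / (4π×10⁻⁷) = 6.16 A.

I ≈ 6.2 A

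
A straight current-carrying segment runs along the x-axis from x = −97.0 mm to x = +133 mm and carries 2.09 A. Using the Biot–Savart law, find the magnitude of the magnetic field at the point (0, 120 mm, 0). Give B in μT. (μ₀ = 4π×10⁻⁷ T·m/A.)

B ≈ 2.39 μT

For a finite straight segment, B = (μ₀I/4πd)(sinθ₁ + sinθ₂), where θ₁, θ₂ are the angles from the perpendicular to each end.
The perpendicular distance is d = 0.12 m; the end-offsets along the wire are a = 0.097 m and b = 0.133 m.
sinθ₁ = 0.097/√(0.097²+0.12²) = 0.6286; sinθ₂ = 0.133/√(0.133²+0.12²) = 0.7425.
B = (4π×10⁻⁷ × 2.09) / (4π × 0.12) × (0.6286 + 0.7425) = 2.39×10⁻⁶ T.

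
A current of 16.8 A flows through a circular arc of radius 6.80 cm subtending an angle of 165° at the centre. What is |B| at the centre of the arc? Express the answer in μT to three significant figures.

B ≈ 71.1 μT

The Biot–Savart field of a circular arc at its centre is B = μ₀Iφ/(4πR), with φ = 2.88 rad.
B = (4π×10⁻⁷ × 16.8 × 2.88) / (4π × 0.068) = 7.11×10⁻⁵ T.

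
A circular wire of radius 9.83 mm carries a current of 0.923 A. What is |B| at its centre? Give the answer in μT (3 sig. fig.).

B ≈ 59.0 μT

At the centre of a circular loop the Biot–Savart law gives B = μ₀I/(2R).
B = (4π×10⁻⁷ × 0.923) / (2 × 0.00983) = 5.90×10⁻⁵ T.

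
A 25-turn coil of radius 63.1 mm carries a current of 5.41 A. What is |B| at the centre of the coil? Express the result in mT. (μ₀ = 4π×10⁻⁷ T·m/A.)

B ≈ 1.35 mT

For an N-turn flat coil, B = Nμ₀I/(2R) with R = 0.0631 m.
B = 25 × 5.39×10⁻⁵ T = 1.35×10⁻³ T.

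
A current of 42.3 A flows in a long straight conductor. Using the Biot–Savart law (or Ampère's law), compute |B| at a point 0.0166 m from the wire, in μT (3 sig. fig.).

B ≈ 510 μT

For an infinitely long straight wire, B = μ₀I/(2πd).
B = (4π×10⁻⁷ × 42.3) / (2π × 0.0166) = 5.10×10⁻⁴ T.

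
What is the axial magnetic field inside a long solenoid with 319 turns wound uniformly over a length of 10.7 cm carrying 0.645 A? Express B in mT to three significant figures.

Inside a long solenoid, B = μ₀nI with n = 2981 turns/m.
B = 4π×10⁻⁷ × 2981 × 0.645 = 2.42×10⁻³ T.

B ≈ 2.42 mT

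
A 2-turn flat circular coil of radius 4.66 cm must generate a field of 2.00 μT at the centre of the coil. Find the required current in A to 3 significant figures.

I ≈ 0.0742 A

For an N-turn coil, B = Nμ₀I/(2R) with R = 0.0466 m, so I = 2RB/(Nμ₀) = 2 × 0.0466 × 2.00×10⁻⁶ / (2 × 4π×10⁻⁷) = 7.42×10⁻² A.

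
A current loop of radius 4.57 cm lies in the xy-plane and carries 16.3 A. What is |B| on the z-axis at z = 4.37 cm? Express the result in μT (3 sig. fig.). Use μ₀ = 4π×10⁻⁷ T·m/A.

On the axis of a circular loop, B = μ₀IR² / [2(R²+z²)^(3/2)].
R² + z² = (0.0457)² + (0.0437)² = 0.003998 m², and (R²+z²)^(3/2) = 2.53×10⁻⁴ m³.
B = (4π×10⁻⁷ × 16.3 × 0.002088) / (2 × 2.53×10⁻⁴) = 8.46×10⁻⁵ T.

B ≈ 84.6 μT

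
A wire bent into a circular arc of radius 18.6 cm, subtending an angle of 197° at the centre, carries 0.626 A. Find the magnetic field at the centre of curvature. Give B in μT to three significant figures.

The Biot–Savart field of a circular arc at its centre is B = μ₀Iφ/(4πR), with φ = 3.438 rad.
B = (4π×10⁻⁷ × 0.626 × 3.438) / (4π × 0.186) = 1.16×10⁻⁶ T.

B ≈ 1.16 μT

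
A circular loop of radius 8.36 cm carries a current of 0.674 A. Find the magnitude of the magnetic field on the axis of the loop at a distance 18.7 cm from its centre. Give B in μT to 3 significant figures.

B ≈ 0.344 μT

On the axis of a circular loop, B = μ₀IR² / [2(R²+z²)^(3/2)].
R² + z² = (0.0836)² + (0.187)² = 0.04196 m², and (R²+z²)^(3/2) = 8.59×10⁻³ m³.
B = (4π×10⁻⁷ × 0.674 × 0.006989) / (2 × 8.59×10⁻³) = 3.44×10⁻⁷ T.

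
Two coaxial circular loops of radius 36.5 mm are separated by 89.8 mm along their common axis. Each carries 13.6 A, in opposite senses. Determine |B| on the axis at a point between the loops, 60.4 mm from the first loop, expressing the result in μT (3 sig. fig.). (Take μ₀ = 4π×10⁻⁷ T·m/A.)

Each loop contributes B = μ₀IR²/[2(R²+z²)^(3/2)] on the axis, with z measured from that loop.
Loop 1 (z = 0.0604 m): B₁ = 3.24×10⁻⁵ T. Loop 2 (z = 0.0294 m): B₂ = 1.11×10⁻⁴ T.
The fields oppose: B = |B₁ − B₂| = 7.82×10⁻⁵ T.

B ≈ 78.2 μT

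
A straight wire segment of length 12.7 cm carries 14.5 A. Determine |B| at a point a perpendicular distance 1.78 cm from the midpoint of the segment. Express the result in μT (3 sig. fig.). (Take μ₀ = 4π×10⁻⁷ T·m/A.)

B ≈ 157 μT

For a finite straight segment, B = (μ₀I/4πd)(sinθ₁ + sinθ₂), where θ₁, θ₂ are the angles from the perpendicular to each end.
The perpendicular from the point meets the wire at its midpoint, so each end is L/2 = 0.0635 m away along the wire.
sinθ₁ = 0.0635/√(0.0635²+0.0178²) = 0.9629; sinθ₂ = 0.0635/√(0.0635²+0.0178²) = 0.9629.
B = (4π×10⁻⁷ × 14.5) / (4π × 0.0178) × (0.9629 + 0.9629) = 1.57×10⁻⁴ T.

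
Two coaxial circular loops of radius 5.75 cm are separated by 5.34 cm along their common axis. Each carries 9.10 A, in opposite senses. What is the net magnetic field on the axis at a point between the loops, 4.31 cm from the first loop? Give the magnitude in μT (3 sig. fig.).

Each loop contributes B = μ₀IR²/[2(R²+z²)^(3/2)] on the axis, with z measured from that loop.
Loop 1 (z = 0.0431 m): B₁ = 5.09×10⁻⁵ T. Loop 2 (z = 0.0103 m): B₂ = 9.48×10⁻⁵ T.
The fields oppose: B = |B₁ − B₂| = 4.39×10⁻⁵ T.

B ≈ 43.9 μT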